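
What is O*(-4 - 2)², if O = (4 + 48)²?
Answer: 97344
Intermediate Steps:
O = 2704 (O = 52² = 2704)
O*(-4 - 2)² = 2704*(-4 - 2)² = 2704*(-6)² = 2704*36 = 97344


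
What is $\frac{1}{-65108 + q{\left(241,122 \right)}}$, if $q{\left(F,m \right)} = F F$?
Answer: $- \frac{1}{7027} \approx -0.00014231$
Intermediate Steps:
$q{\left(F,m \right)} = F^{2}$
$\frac{1}{-65108 + q{\left(241,122 \right)}} = \frac{1}{-65108 + 241^{2}} = \frac{1}{-65108 + 58081} = \frac{1}{-7027} = - \frac{1}{7027}$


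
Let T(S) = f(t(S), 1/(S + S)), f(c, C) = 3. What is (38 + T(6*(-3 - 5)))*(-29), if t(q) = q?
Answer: -1189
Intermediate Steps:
T(S) = 3
(38 + T(6*(-3 - 5)))*(-29) = (38 + 3)*(-29) = 41*(-29) = -1189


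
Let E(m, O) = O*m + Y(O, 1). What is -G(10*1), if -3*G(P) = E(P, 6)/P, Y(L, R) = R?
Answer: 61/30 ≈ 2.0333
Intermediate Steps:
E(m, O) = 1 + O*m (E(m, O) = O*m + 1 = 1 + O*m)
G(P) = -(1 + 6*P)/(3*P)
-G(10*1) = -(-2 - 1/(3*(10*1))) = -(-2 - ⅓/10) = -(-2 - ⅓*⅒) = -(-2 - 1/30) = -1*(-61/30) = 61/30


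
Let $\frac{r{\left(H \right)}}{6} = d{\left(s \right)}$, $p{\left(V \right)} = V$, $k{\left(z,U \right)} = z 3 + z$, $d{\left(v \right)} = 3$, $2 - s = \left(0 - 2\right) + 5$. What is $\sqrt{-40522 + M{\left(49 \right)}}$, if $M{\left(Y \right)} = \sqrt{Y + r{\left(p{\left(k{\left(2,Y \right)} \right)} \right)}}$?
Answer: $\sqrt{-40522 + \sqrt{67}} \approx 201.28 i$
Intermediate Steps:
$s = -1$ ($s = 2 - \left(\left(0 - 2\right) + 5\right) = 2 - \left(-2 + 5\right) = 2 - 3 = -1$)
$k{\left(z,U \right)} = 4 z$ ($k{\left(z,U \right)} = 3 z + z = 4 z$)
$r{\left(H \right)} = 18$ ($r{\left(H \right)} = 6 \cdot 3 = 18$)
$M{\left(Y \right)} = \sqrt{18 + Y}$ ($M{\left(Y \right)} = \sqrt{Y + 18} = \sqrt{18 + Y}$)
$\sqrt{-40522 + M{\left(49 \right)}} = \sqrt{-40522 + \sqrt{18 + 49}} = \sqrt{-40522 + \sqrt{67}}$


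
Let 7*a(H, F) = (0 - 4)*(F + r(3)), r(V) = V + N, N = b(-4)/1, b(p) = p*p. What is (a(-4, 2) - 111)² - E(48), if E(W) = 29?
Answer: 15100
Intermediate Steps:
b(p) = p²
N = 16 (N = (-4)²/1 = 16*1 = 16)
r(V) = 16 + V (r(V) = V + 16 = 16 + V)
a(H, F) = -76/7 - 4*F/7 (a(H, F) = ((0 - 4)*(F + (16 + 3)))/7 = (-4*(F + 19))/7 = (-4*(19 + F))/7 = (-76 - 4*F)/7 = -76/7 - 4*F/7)
(a(-4, 2) - 111)² - E(48) = ((-76/7 - 4/7*2) - 111)² - 1*29 = ((-76/7 - 8/7) - 111)² - 29 = (-12 - 111)² - 29 = (-123)² - 29 = 15129 - 29 = 15100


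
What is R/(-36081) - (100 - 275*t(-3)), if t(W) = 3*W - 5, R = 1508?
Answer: -142521458/36081 ≈ -3950.0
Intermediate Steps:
t(W) = -5 + 3*W
R/(-36081) - (100 - 275*t(-3)) = 1508/(-36081) - (100 - 275*(-5 + 3*(-3))) = 1508*(-1/36081) - (100 - 275*(-5 - 9)) = -1508/36081 - (100 - 275*(-14)) = -1508/36081 - (100 + 3850) = -1508/36081 - 1*3950 = -1508/36081 - 3950 = -142521458/36081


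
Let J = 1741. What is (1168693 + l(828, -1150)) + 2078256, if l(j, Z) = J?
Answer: 3248690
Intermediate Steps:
l(j, Z) = 1741
(1168693 + l(828, -1150)) + 2078256 = (1168693 + 1741) + 2078256 = 1170434 + 2078256 = 3248690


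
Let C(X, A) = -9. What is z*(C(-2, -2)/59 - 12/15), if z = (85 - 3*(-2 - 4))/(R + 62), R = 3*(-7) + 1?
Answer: -28943/12390 ≈ -2.3360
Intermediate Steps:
R = -20 (R = -21 + 1 = -20)
z = 103/42 (z = (85 - 3*(-2 - 4))/(-20 + 62) = (85 - 3*(-6))/42 = (85 + 18)*(1/42) = 103*(1/42) = 103/42 ≈ 2.4524)
z*(C(-2, -2)/59 - 12/15) = 103*(-9/59 - 12/15)/42 = 103*(-9*1/59 - 12*1/15)/42 = 103*(-9/59 - ⅘)/42 = (103/42)*(-281/295) = -28943/12390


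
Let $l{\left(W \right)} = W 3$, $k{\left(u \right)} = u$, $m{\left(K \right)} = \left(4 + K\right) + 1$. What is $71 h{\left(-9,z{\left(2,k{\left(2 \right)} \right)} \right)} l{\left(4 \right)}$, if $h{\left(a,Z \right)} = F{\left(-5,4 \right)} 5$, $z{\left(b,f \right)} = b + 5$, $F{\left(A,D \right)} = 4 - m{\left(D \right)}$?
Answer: $-21300$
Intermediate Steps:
$m{\left(K \right)} = 5 + K$
$F{\left(A,D \right)} = -1 - D$ ($F{\left(A,D \right)} = 4 - \left(5 + D\right) = -1 - D$)
$l{\left(W \right)} = 3 W$
$z{\left(b,f \right)} = 5 + b$
$h{\left(a,Z \right)} = -25$ ($h{\left(a,Z \right)} = \left(-1 - 4\right) 5 = \left(-5\right) 5 = -25$)
$71 h{\left(-9,z{\left(2,k{\left(2 \right)} \right)} \right)} l{\left(4 \right)} = 71 \left(-25\right) 3 \cdot 4 = \left(-1775\right) 12 = -21300$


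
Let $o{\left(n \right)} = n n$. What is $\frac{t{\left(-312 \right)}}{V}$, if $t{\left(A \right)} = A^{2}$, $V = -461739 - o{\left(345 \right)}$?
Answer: $- \frac{8112}{48397} \approx -0.16761$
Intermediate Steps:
$o{\left(n \right)} = n^{2}$
$V = -580764$ ($V = -461739 - 345^{2} = -461739 - 119025 = -580764$)
$\frac{t{\left(-312 \right)}}{V} = \frac{\left(-312\right)^{2}}{-580764} = 97344 \left(- \frac{1}{580764}\right) = - \frac{8112}{48397}$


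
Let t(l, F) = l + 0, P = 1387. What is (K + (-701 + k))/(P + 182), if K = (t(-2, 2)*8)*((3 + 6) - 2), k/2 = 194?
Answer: -425/1569 ≈ -0.27087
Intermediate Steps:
k = 388 (k = 2*194 = 388)
t(l, F) = l
K = -112 (K = (-2*8)*((3 + 6) - 2) = -16*(9 - 2) = -16*7 = -112)
(K + (-701 + k))/(P + 182) = (-112 + (-701 + 388))/(1387 + 182) = (-112 - 313)/1569 = -425*1/1569 = -425/1569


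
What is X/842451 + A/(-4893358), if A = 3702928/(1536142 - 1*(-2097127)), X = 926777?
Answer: 8238529721755884563/7488920114170748601 ≈ 1.1001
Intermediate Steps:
A = 3702928/3633269 (A = 3702928/(1536142 + 2097127) = 3702928/3633269 ≈ 1.0192)
X/842451 + A/(-4893358) = 926777/842451 + (3702928/3633269)/(-4893358) = 926777*(1/842451) + (3702928/3633269)*(-1/4893358) = 926777/842451 - 1851464/8889442963651 = 8238529721755884563/7488920114170748601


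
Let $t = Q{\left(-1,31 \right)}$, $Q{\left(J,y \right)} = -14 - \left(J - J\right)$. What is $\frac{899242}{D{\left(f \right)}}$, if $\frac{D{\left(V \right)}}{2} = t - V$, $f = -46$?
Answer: $\frac{449621}{32} \approx 14051.0$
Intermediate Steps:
$Q{\left(J,y \right)} = -14$ ($Q{\left(J,y \right)} = -14 - 0 = -14 + 0 = -14$)
$t = -14$
$D{\left(V \right)} = -28 - 2 V$ ($D{\left(V \right)} = 2 \left(-14 - V\right) = -28 - 2 V$)
$\frac{899242}{D{\left(f \right)}} = \frac{899242}{-28 - -92} = \frac{899242}{-28 + 92} = \frac{899242}{64} = 899242 \cdot \frac{1}{64} = \frac{449621}{32}$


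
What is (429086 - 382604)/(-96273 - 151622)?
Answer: -46482/247895 ≈ -0.18751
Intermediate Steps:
(429086 - 382604)/(-96273 - 151622) = 46482/(-247895) = 46482*(-1/247895) = -46482/247895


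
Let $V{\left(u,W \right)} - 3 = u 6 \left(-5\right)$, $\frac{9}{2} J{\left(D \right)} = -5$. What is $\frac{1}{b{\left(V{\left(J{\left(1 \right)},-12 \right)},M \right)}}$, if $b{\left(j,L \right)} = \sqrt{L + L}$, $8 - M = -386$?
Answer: $\frac{\sqrt{197}}{394} \approx 0.035624$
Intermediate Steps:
$J{\left(D \right)} = - \frac{10}{9}$ ($J{\left(D \right)} = \frac{2}{9} \left(-5\right) = - \frac{10}{9}$)
$V{\left(u,W \right)} = 3 - 30 u$ ($V{\left(u,W \right)} = 3 + u 6 \left(-5\right) = 3 + 6 u \left(-5\right) = 3 - 30 u$)
$M = 394$ ($M = 8 - -386 = 8 + 386 = 394$)
$b{\left(j,L \right)} = \sqrt{2} \sqrt{L}$ ($b{\left(j,L \right)} = \sqrt{2 L} = \sqrt{2} \sqrt{L}$)
$\frac{1}{b{\left(V{\left(J{\left(1 \right)},-12 \right)},M \right)}} = \frac{1}{\sqrt{2} \sqrt{394}} = \frac{1}{2 \sqrt{197}} = \frac{\sqrt{197}}{394}$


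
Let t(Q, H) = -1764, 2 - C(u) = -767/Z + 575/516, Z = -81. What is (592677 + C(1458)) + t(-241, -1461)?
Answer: 8232480331/13932 ≈ 5.9090e+5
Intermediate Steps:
C(u) = -119585/13932 (C(u) = 2 - (-767/(-81) + 575/516) = 2 - (-767*(-1/81) + 575*(1/516)) = 2 - (767/81 + 575/516) = 2 - 1*147449/13932 = 2 - 147449/13932 = -119585/13932)
(592677 + C(1458)) + t(-241, -1461) = (592677 - 119585/13932) - 1764 = 8257056379/13932 - 1764 = 8232480331/13932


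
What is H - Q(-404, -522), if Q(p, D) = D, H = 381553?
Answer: 382075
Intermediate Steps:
H - Q(-404, -522) = 381553 - 1*(-522) = 381553 + 522 = 382075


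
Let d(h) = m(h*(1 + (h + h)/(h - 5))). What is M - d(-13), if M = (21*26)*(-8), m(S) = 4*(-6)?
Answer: -4344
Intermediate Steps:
m(S) = -24
d(h) = -24
M = -4368 (M = 546*(-8) = -4368)
M - d(-13) = -4368 - 1*(-24) = -4368 + 24 = -4344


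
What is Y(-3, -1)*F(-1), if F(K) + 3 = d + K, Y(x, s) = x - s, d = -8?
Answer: 24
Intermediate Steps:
F(K) = -11 + K (F(K) = -3 + (-8 + K) = -11 + K)
Y(-3, -1)*F(-1) = (-3 - 1*(-1))*(-11 - 1) = (-3 + 1)*(-12) = -2*(-12) = 24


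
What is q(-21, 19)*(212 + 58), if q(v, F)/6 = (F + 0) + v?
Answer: -3240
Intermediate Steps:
q(v, F) = 6*F + 6*v (q(v, F) = 6*((F + 0) + v) = 6*(F + v) = 6*F + 6*v)
q(-21, 19)*(212 + 58) = (6*19 + 6*(-21))*(212 + 58) = (114 - 126)*270 = -12*270 = -3240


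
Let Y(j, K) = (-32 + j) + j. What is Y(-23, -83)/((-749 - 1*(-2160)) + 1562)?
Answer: -26/991 ≈ -0.026236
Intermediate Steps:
Y(j, K) = -32 + 2*j
Y(-23, -83)/((-749 - 1*(-2160)) + 1562) = (-32 + 2*(-23))/((-749 - 1*(-2160)) + 1562) = (-32 - 46)/((-749 + 2160) + 1562) = -78/(1411 + 1562) = -78/2973 = -78*1/2973 = -26/991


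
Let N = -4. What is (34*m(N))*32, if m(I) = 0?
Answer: 0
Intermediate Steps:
(34*m(N))*32 = (34*0)*32 = 0*32 = 0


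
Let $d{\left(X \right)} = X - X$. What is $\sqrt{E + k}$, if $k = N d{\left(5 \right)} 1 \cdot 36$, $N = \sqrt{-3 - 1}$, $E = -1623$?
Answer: $i \sqrt{1623} \approx 40.286 i$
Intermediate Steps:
$N = 2 i$ ($N = \sqrt{-4} = 2 i \approx 2.0 i$)
$d{\left(X \right)} = 0$
$k = 0$ ($k = 2 i 0 \cdot 1 \cdot 36 = 0 \cdot 1 \cdot 36 = 0 \cdot 36 = 0$)
$\sqrt{E + k} = \sqrt{-1623 + 0} = \sqrt{-1623} = i \sqrt{1623}$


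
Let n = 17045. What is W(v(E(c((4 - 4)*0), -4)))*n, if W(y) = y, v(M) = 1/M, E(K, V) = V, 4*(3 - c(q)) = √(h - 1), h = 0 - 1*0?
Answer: -17045/4 ≈ -4261.3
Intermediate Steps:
h = 0 (h = 0 + 0 = 0)
c(q) = 3 - I/4 (c(q) = 3 - √(0 - 1)/4 = 3 - I/4)
W(v(E(c((4 - 4)*0), -4)))*n = 17045/(-4) = -¼*17045 = -17045/4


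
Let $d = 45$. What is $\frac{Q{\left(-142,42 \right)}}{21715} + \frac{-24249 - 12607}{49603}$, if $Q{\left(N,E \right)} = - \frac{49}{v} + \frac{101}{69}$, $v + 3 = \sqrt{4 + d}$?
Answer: $- \frac{221038207171}{297287644020} \approx -0.74352$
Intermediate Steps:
$v = 4$ ($v = -3 + \sqrt{4 + 45} = -3 + \sqrt{49} = -3 + 7 = 4$)
$Q{\left(N,E \right)} = - \frac{2977}{276}$ ($Q{\left(N,E \right)} = - \frac{49}{4} + \frac{101}{69} = - \frac{2977}{276}$)
$\frac{Q{\left(-142,42 \right)}}{21715} + \frac{-24249 - 12607}{49603} = - \frac{2977}{276 \cdot 21715} + \frac{-24249 - 12607}{49603} = \left(- \frac{2977}{276}\right) \frac{1}{21715} - \frac{36856}{49603} = - \frac{2977}{5993340} - \frac{36856}{49603} = - \frac{221038207171}{297287644020}$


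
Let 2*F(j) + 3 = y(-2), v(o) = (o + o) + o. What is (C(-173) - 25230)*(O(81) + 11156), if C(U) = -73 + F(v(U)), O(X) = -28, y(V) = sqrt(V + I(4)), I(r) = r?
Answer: -281588476 + 5564*sqrt(2) ≈ -2.8158e+8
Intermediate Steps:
v(o) = 3*o (v(o) = 2*o + o = 3*o)
y(V) = sqrt(4 + V) (y(V) = sqrt(V + 4) = sqrt(4 + V))
F(j) = -3/2 + sqrt(2)/2 (F(j) = -3/2 + sqrt(4 - 2)/2 = -3/2 + sqrt(2)/2)
C(U) = -149/2 + sqrt(2)/2 (C(U) = -73 + (-3/2 + sqrt(2)/2) = -149/2 + sqrt(2)/2)
(C(-173) - 25230)*(O(81) + 11156) = ((-149/2 + sqrt(2)/2) - 25230)*(-28 + 11156) = (-50609/2 + sqrt(2)/2)*11128 = -281588476 + 5564*sqrt(2)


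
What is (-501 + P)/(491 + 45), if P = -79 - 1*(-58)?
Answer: -261/268 ≈ -0.97388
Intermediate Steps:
P = -21 (P = -79 + 58 = -21)
(-501 + P)/(491 + 45) = (-501 - 21)/(491 + 45) = -522/536 = -522*1/536 = -261/268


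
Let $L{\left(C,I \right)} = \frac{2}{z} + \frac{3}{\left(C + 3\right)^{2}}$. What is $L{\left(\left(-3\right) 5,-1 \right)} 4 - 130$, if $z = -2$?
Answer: $- \frac{1607}{12} \approx -133.92$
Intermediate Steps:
$L{\left(C,I \right)} = -1 + \frac{3}{\left(3 + C\right)^{2}}$ ($L{\left(C,I \right)} = \frac{2}{-2} + \frac{3}{\left(C + 3\right)^{2}} = 2 \left(- \frac{1}{2}\right) + \frac{3}{\left(3 + C\right)^{2}} = -1 + \frac{3}{\left(3 + C\right)^{2}}$)
$L{\left(\left(-3\right) 5,-1 \right)} 4 - 130 = \left(-1 + \frac{3}{\left(3 - 15\right)^{2}}\right) 4 - 130 = \left(-1 + \frac{3}{144}\right) 4 - 130 = \left(-1 + 3 \cdot \frac{1}{144}\right) 4 - 130 = \left(-1 + \frac{1}{48}\right) 4 - 130 = \left(- \frac{47}{48}\right) 4 - 130 = - \frac{47}{12} - 130 = - \frac{1607}{12}$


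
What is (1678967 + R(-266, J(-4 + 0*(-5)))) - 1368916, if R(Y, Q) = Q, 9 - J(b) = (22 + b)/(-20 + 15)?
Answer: 1550318/5 ≈ 3.1006e+5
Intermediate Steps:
J(b) = 67/5 + b/5 (J(b) = 9 - (22 + b)/(-20 + 15) = 9 - (22 + b)/(-5) = 9 - (22 + b)*(-1)/5 = 9 - (-22/5 - b/5) = 9 + (22/5 + b/5) = 67/5 + b/5)
(1678967 + R(-266, J(-4 + 0*(-5)))) - 1368916 = (1678967 + (67/5 + (-4 + 0*(-5))/5)) - 1368916 = (1678967 + (67/5 + (-4 + 0)/5)) - 1368916 = (1678967 + (67/5 + (1/5)*(-4))) - 1368916 = (1678967 + (67/5 - 4/5)) - 1368916 = (1678967 + 63/5) - 1368916 = 8394898/5 - 1368916 = 1550318/5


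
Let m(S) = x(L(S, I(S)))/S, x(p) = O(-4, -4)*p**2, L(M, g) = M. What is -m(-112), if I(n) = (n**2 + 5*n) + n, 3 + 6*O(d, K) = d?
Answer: -392/3 ≈ -130.67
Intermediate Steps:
O(d, K) = -1/2 + d/6
I(n) = n**2 + 6*n
x(p) = -7*p**2/6 (x(p) = (-1/2 + (1/6)*(-4))*p**2 = (-1/2 - 2/3)*p**2 = -7*p**2/6)
m(S) = -7*S/6 (m(S) = (-7*S**2/6)/S = -7*S/6)
-m(-112) = -(-7)*(-112)/6 = -1*392/3 = -392/3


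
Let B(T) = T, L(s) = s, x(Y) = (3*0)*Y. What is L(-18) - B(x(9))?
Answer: -18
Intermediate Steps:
x(Y) = 0 (x(Y) = 0*Y = 0)
L(-18) - B(x(9)) = -18 - 1*0 = -18 + 0 = -18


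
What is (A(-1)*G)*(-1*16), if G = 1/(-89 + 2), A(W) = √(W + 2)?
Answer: 16/87 ≈ 0.18391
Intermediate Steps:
A(W) = √(2 + W)
G = -1/87 (G = 1/(-87) = -1/87 ≈ -0.011494)
(A(-1)*G)*(-1*16) = (√(2 - 1)*(-1/87))*(-1*16) = (√1*(-1/87))*(-16) = (1*(-1/87))*(-16) = -1/87*(-16) = 16/87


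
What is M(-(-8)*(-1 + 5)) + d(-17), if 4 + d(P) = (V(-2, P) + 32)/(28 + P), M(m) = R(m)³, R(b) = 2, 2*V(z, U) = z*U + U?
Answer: 169/22 ≈ 7.6818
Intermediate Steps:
V(z, U) = U/2 + U*z/2 (V(z, U) = (z*U + U)/2 = (U*z + U)/2 = (U + U*z)/2 = U/2 + U*z/2)
M(m) = 8 (M(m) = 2³ = 8)
d(P) = -4 + (32 - P/2)/(28 + P) (d(P) = -4 + (P*(1 - 2)/2 + 32)/(28 + P) = -4 + ((½)*P*(-1) + 32)/(28 + P) = -4 + (-P/2 + 32)/(28 + P) = -4 + (32 - P/2)/(28 + P))
M(-(-8)*(-1 + 5)) + d(-17) = 8 + (-160 - 9*(-17))/(2*(28 - 17)) = 8 + (½)*(-160 + 153)/11 = 8 + (½)*(1/11)*(-7) = 8 - 7/22 = 169/22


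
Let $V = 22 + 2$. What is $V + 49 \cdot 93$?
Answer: $4581$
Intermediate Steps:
$V = 24$
$V + 49 \cdot 93 = 24 + 49 \cdot 93 = 24 + 4557 = 4581$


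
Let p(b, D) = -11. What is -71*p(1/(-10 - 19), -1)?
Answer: 781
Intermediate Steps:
-71*p(1/(-10 - 19), -1) = -71*(-11) = 781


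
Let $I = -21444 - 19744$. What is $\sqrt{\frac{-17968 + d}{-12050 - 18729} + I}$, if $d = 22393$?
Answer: $\frac{i \sqrt{39019457884183}}{30779} \approx 202.95 i$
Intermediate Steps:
$I = -41188$ ($I = -21444 - 19744 = -41188$)
$\sqrt{\frac{-17968 + d}{-12050 - 18729} + I} = \sqrt{\frac{-17968 + 22393}{-12050 - 18729} - 41188} = \sqrt{\frac{4425}{-30779} - 41188} = \sqrt{4425 \left(- \frac{1}{30779}\right) - 41188} = \sqrt{- \frac{4425}{30779} - 41188} = \sqrt{- \frac{1267729877}{30779}} = \frac{i \sqrt{39019457884183}}{30779}$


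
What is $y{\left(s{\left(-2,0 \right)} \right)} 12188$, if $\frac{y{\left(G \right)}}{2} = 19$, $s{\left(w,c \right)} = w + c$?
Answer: $463144$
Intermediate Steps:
$s{\left(w,c \right)} = c + w$
$y{\left(G \right)} = 38$ ($y{\left(G \right)} = 2 \cdot 19 = 38$)
$y{\left(s{\left(-2,0 \right)} \right)} 12188 = 38 \cdot 12188 = 463144$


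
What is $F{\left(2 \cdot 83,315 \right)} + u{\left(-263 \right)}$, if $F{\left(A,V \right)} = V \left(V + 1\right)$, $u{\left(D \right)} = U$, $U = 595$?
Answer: $100135$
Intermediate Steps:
$u{\left(D \right)} = 595$
$F{\left(A,V \right)} = V \left(1 + V\right)$
$F{\left(2 \cdot 83,315 \right)} + u{\left(-263 \right)} = 315 \left(1 + 315\right) + 595 = 315 \cdot 316 + 595 = 99540 + 595 = 100135$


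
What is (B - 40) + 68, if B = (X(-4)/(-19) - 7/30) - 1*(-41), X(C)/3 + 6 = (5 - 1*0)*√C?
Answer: 39737/570 - 30*I/19 ≈ 69.714 - 1.5789*I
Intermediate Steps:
X(C) = -18 + 15*√C (X(C) = -18 + 3*((5 - 1*0)*√C) = -18 + 3*((5 + 0)*√C) = -18 + 3*(5*√C) = -18 + 15*√C)
B = 23777/570 - 30*I/19 (B = ((-18 + 15*√(-4))/(-19) - 7/30) - 1*(-41) = ((-18 + 15*(2*I))*(-1/19) - 7*1/30) + 41 = ((-18 + 30*I)*(-1/19) - 7/30) + 41 = ((18/19 - 30*I/19) - 7/30) + 41 = (407/570 - 30*I/19) + 41 = 23777/570 - 30*I/19 ≈ 41.714 - 1.5789*I)
(B - 40) + 68 = ((23777/570 - 30*I/19) - 40) + 68 = (977/570 - 30*I/19) + 68 = 39737/570 - 30*I/19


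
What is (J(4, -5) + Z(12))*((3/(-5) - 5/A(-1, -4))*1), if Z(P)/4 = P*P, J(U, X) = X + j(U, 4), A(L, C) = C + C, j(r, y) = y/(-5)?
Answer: 2851/200 ≈ 14.255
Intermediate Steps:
j(r, y) = -y/5 (j(r, y) = y*(-⅕) = -y/5)
A(L, C) = 2*C
J(U, X) = -⅘ + X (J(U, X) = X - ⅕*4 = X - ⅘ = -⅘ + X)
Z(P) = 4*P² (Z(P) = 4*(P*P) = 4*P²)
(J(4, -5) + Z(12))*((3/(-5) - 5/A(-1, -4))*1) = ((-⅘ - 5) + 4*12²)*((3/(-5) - 5/(2*(-4)))*1) = (-29/5 + 4*144)*((3*(-⅕) - 5/(-8))*1) = (-29/5 + 576)*((-⅗ - 5*(-⅛))*1) = 2851*((-⅗ + 5/8)*1)/5 = 2851*((1/40)*1)/5 = (2851/5)*(1/40) = 2851/200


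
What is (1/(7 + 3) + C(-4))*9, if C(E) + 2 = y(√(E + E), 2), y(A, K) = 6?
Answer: 369/10 ≈ 36.900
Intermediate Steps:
C(E) = 4 (C(E) = -2 + 6 = 4)
(1/(7 + 3) + C(-4))*9 = (1/(7 + 3) + 4)*9 = (1/10 + 4)*9 = (⅒ + 4)*9 = (41/10)*9 = 369/10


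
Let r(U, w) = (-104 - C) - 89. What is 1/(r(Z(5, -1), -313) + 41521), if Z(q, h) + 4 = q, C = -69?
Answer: 1/41397 ≈ 2.4156e-5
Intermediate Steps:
Z(q, h) = -4 + q
r(U, w) = -124 (r(U, w) = (-104 - 1*(-69)) - 89 = (-104 + 69) - 89 = -35 - 89 = -124)
1/(r(Z(5, -1), -313) + 41521) = 1/(-124 + 41521) = 1/41397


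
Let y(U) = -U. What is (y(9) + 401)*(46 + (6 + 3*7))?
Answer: 28616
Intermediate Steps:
(y(9) + 401)*(46 + (6 + 3*7)) = (-1*9 + 401)*(46 + (6 + 3*7)) = (-9 + 401)*(46 + (6 + 21)) = 392*(46 + 27) = 392*73 = 28616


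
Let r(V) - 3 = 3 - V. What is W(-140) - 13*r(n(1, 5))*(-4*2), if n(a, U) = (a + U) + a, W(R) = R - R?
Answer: -104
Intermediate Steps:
W(R) = 0
n(a, U) = U + 2*a (n(a, U) = (U + a) + a = U + 2*a)
r(V) = 6 - V (r(V) = 3 + (3 - V) = 6 - V)
W(-140) - 13*r(n(1, 5))*(-4*2) = 0 - 13*(6 - (5 + 2*1))*(-4*2) = 0 - 13*(6 - (5 + 2))*(-8) = 0 - 13*(6 - 1*7)*(-8) = 0 - 13*(6 - 7)*(-8) = 0 - 13*(-1)*(-8) = 0 - (-13)*(-8) = 0 - 1*104 = 0 - 104 = -104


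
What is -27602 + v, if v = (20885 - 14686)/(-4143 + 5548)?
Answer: -38774611/1405 ≈ -27598.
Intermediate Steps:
v = 6199/1405 ≈ 4.4121
-27602 + v = -27602 + 6199/1405 = -38774611/1405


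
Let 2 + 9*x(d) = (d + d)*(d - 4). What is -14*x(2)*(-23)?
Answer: -3220/9 ≈ -357.78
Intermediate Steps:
x(d) = -2/9 + 2*d*(-4 + d)/9 (x(d) = -2/9 + ((d + d)*(d - 4))/9 = -2/9 + ((2*d)*(-4 + d))/9 = -2/9 + (2*d*(-4 + d))/9 = -2/9 + 2*d*(-4 + d)/9)
-14*x(2)*(-23) = -14*(-2/9 - 8/9*2 + (2/9)*2²)*(-23) = -14*(-2/9 - 16/9 + (2/9)*4)*(-23) = -14*(-2/9 - 16/9 + 8/9)*(-23) = -(-140)*(-23)/9 = -14*230/9 = -3220/9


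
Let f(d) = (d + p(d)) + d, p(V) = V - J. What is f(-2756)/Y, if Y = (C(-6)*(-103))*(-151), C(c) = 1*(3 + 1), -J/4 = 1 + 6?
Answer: -20/151 ≈ -0.13245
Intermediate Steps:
J = -28 (J = -4*(1 + 6) = -4*7 = -28)
C(c) = 4 (C(c) = 1*4 = 4)
p(V) = 28 + V (p(V) = V - 1*(-28) = V + 28 = 28 + V)
Y = 62212 (Y = (4*(-103))*(-151) = -412*(-151) = 62212)
f(d) = 28 + 3*d (f(d) = (d + (28 + d)) + d = (28 + 2*d) + d = 28 + 3*d)
f(-2756)/Y = (28 + 3*(-2756))/62212 = (28 - 8268)*(1/62212) = -8240*1/62212 = -20/151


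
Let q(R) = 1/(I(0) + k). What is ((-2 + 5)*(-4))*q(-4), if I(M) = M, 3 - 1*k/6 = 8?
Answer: ⅖ ≈ 0.40000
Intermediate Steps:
k = -30 (k = 18 - 6*8 = 18 - 48 = -30)
q(R) = -1/30 (q(R) = 1/(0 - 30) = 1/(-30) = -1/30)
((-2 + 5)*(-4))*q(-4) = ((-2 + 5)*(-4))*(-1/30) = (3*(-4))*(-1/30) = -12*(-1/30) = ⅖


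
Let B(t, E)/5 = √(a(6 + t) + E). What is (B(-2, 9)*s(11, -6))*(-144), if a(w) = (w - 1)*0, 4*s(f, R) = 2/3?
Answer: -360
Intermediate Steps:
s(f, R) = ⅙ (s(f, R) = (2/3)/4 = (2*(⅓))/4 = (¼)*(⅔) = ⅙)
a(w) = 0 (a(w) = (-1 + w)*0 = 0)
B(t, E) = 5*√E (B(t, E) = 5*√(0 + E) = 5*√E)
(B(-2, 9)*s(11, -6))*(-144) = ((5*√9)*(⅙))*(-144) = ((5*3)*(⅙))*(-144) = (15*(⅙))*(-144) = (5/2)*(-144) = -360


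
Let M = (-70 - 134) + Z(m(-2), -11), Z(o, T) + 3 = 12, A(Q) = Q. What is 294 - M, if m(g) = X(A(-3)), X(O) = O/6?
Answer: 489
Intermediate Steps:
X(O) = O/6 (X(O) = O*(⅙) = O/6)
m(g) = -½ (m(g) = (⅙)*(-3) = -½)
Z(o, T) = 9 (Z(o, T) = -3 + 12 = 9)
M = -195 (M = (-70 - 134) + 9 = -204 + 9 = -195)
294 - M = 294 - 1*(-195) = 294 + 195 = 489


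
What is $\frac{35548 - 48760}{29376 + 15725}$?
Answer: $- \frac{13212}{45101} \approx -0.29294$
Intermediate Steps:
$\frac{35548 - 48760}{29376 + 15725} = - \frac{13212}{45101}$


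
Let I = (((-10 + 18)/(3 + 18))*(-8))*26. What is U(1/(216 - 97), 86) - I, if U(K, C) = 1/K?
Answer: 4163/21 ≈ 198.24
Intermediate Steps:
I = -1664/21 (I = ((8/21)*(-8))*26 = -64/21*26 = -1664/21 ≈ -79.238)
U(1/(216 - 97), 86) - I = 1/(1/(216 - 97)) - 1*(-1664/21) = 1/(1/119) + 1664/21 = 119 + 1664/21 = 4163/21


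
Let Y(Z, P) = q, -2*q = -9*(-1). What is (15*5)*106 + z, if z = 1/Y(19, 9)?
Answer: 71548/9 ≈ 7949.8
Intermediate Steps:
q = -9/2 (q = -(-9)*(-1)/2 = -1/2*9 = -9/2 ≈ -4.5000)
Y(Z, P) = -9/2
z = -2/9 (z = 1/(-9/2) = -2/9 ≈ -0.22222)
(15*5)*106 + z = (15*5)*106 - 2/9 = 75*106 - 2/9 = 7950 - 2/9 = 71548/9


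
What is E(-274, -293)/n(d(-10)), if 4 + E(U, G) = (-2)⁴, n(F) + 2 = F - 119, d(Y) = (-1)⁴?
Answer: -⅒ ≈ -0.10000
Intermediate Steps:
d(Y) = 1
n(F) = -121 + F (n(F) = -2 + (F - 119) = -2 + (-119 + F) = -121 + F)
E(U, G) = 12 (E(U, G) = -4 + (-2)⁴ = -4 + 16 = 12)
E(-274, -293)/n(d(-10)) = 12/(-121 + 1) = 12/(-120) = 12*(-1/120) = -⅒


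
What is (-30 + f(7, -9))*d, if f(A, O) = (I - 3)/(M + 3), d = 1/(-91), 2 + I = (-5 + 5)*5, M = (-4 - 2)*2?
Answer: 265/819 ≈ 0.32357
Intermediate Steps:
M = -12 (M = -6*2 = -12)
I = -2 (I = -2 + (-5 + 5)*5 = -2 + 0*5 = -2 + 0 = -2)
d = -1/91 ≈ -0.010989
f(A, O) = 5/9 (f(A, O) = (-2 - 3)/(-12 + 3) = -5/(-9) = -5*(-⅑) = 5/9)
(-30 + f(7, -9))*d = (-30 + 5/9)*(-1/91) = -265/9*(-1/91) = 265/819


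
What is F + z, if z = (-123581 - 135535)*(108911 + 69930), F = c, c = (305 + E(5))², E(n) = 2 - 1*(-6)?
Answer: -46340466587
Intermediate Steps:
E(n) = 8 (E(n) = 2 + 6 = 8)
c = 97969 (c = (305 + 8)² = 313² = 97969)
F = 97969
z = -46340564556 (z = -259116*178841 = -46340564556)
F + z = 97969 - 46340564556 = -46340466587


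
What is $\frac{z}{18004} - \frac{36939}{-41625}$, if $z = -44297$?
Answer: $- \frac{392937623}{249805500} \approx -1.573$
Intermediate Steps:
$\frac{z}{18004} - \frac{36939}{-41625} = - \frac{44297}{18004} - \frac{36939}{-41625} = \left(-44297\right) \frac{1}{18004} - - \frac{12313}{13875} = - \frac{44297}{18004} + \frac{12313}{13875} = - \frac{392937623}{249805500}$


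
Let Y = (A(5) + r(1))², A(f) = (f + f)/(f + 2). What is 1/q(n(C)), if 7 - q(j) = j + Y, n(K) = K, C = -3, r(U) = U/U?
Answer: 49/201 ≈ 0.24378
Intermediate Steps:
r(U) = 1
A(f) = 2*f/(2 + f) (A(f) = (2*f)/(2 + f) = 2*f/(2 + f))
Y = 289/49 (Y = (2*5/(2 + 5) + 1)² = (2*5/7 + 1)² = (2*5*(⅐) + 1)² = (10/7 + 1)² = (17/7)² = 289/49 ≈ 5.8980)
q(j) = 54/49 - j (q(j) = 7 - (j + 289/49) = 7 - (289/49 + j) = 7 + (-289/49 - j) = 54/49 - j)
1/q(n(C)) = 1/(54/49 - 1*(-3)) = 1/(54/49 + 3) = 1/(201/49) = 49/201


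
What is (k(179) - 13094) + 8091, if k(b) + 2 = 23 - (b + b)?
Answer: -5340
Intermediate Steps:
k(b) = 21 - 2*b (k(b) = -2 + (23 - (b + b)) = -2 + (23 - 2*b) = 21 - 2*b)
(k(179) - 13094) + 8091 = ((21 - 2*179) - 13094) + 8091 = ((21 - 358) - 13094) + 8091 = (-337 - 13094) + 8091 = -13431 + 8091 = -5340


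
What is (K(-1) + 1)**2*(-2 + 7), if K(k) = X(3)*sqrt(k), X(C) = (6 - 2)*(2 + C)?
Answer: -1995 + 200*I ≈ -1995.0 + 200.0*I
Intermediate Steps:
X(C) = 8 + 4*C (X(C) = 4*(2 + C) = 8 + 4*C)
K(k) = 20*sqrt(k) (K(k) = (8 + 4*3)*sqrt(k) = (8 + 12)*sqrt(k) = 20*sqrt(k))
(K(-1) + 1)**2*(-2 + 7) = (20*sqrt(-1) + 1)**2*(-2 + 7) = (20*I + 1)**2*5 = (1 + 20*I)**2*5 = 5*(1 + 20*I)**2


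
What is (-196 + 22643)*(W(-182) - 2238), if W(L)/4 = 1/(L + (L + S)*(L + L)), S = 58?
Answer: -1129163203228/22477 ≈ -5.0236e+7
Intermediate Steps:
W(L) = 4/(L + 2*L*(58 + L)) (W(L) = 4/(L + (L + 58)*(L + L)) = 4/(L + (58 + L)*(2*L)) = 4/(L + 2*L*(58 + L)))
(-196 + 22643)*(W(-182) - 2238) = (-196 + 22643)*(4/(-182*(117 + 2*(-182))) - 2238) = 22447*(4*(-1/182)/(117 - 364) - 2238) = 22447*(4*(-1/182)/(-247) - 2238) = 22447*(4*(-1/182)*(-1/247) - 2238) = 22447*(2/22477 - 2238) = 22447*(-50303524/22477) = -1129163203228/22477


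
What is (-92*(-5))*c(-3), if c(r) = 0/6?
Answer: 0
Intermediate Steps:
c(r) = 0 (c(r) = 0*(⅙) = 0)
(-92*(-5))*c(-3) = -92*(-5)*0 = 460*0 = 0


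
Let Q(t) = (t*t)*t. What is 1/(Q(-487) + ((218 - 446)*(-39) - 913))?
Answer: -1/115493324 ≈ -8.6585e-9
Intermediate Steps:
Q(t) = t³ (Q(t) = t²*t = t³)
1/(Q(-487) + ((218 - 446)*(-39) - 913)) = 1/((-487)³ + ((218 - 446)*(-39) - 913)) = 1/(-115501303 + (-228*(-39) - 913)) = 1/(-115501303 + (8892 - 913)) = 1/(-115501303 + 7979) = 1/(-115493324) = -1/115493324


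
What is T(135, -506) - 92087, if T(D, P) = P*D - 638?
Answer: -161035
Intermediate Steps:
T(D, P) = -638 + D*P (T(D, P) = D*P - 638 = -638 + D*P)
T(135, -506) - 92087 = (-638 + 135*(-506)) - 92087 = (-638 - 68310) - 92087 = -68948 - 92087 = -161035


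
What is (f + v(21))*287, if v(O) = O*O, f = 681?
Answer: 322014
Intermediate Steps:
v(O) = O**2
(f + v(21))*287 = (681 + 21**2)*287 = (681 + 441)*287 = 1122*287 = 322014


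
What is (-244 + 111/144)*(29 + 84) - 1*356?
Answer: -1336363/48 ≈ -27841.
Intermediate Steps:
(-244 + 111/144)*(29 + 84) - 1*356 = (-244 + 111*(1/144))*113 - 356 = (-244 + 37/48)*113 - 356 = -11675/48*113 - 356 = -1319275/48 - 356 = -1336363/48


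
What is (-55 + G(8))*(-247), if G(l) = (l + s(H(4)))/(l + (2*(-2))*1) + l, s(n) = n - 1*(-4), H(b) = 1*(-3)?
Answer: 44213/4 ≈ 11053.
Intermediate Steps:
H(b) = -3
s(n) = 4 + n (s(n) = n + 4 = 4 + n)
G(l) = l + (1 + l)/(-4 + l) (G(l) = (l + (4 - 3))/(l + (2*(-2))*1) + l = (l + 1)/(l - 4*1) + l = (1 + l)/(l - 4) + l = (1 + l)/(-4 + l) + l = l + (1 + l)/(-4 + l))
(-55 + G(8))*(-247) = (-55 + (1 + 8² - 3*8)/(-4 + 8))*(-247) = (-55 + (1 + 64 - 24)/4)*(-247) = (-55 + (¼)*41)*(-247) = (-55 + 41/4)*(-247) = -179/4*(-247) = 44213/4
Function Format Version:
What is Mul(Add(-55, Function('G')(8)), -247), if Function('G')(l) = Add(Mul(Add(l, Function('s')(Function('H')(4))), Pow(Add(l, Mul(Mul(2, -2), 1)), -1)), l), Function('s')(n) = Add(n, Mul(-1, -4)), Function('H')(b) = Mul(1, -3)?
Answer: Rational(44213, 4) ≈ 11053.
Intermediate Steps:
Function('H')(b) = -3
Function('s')(n) = Add(4, n) (Function('s')(n) = Add(n, 4) = Add(4, n))
Function('G')(l) = Add(l, Mul(Pow(Add(-4, l), -1), Add(1, l))) (Function('G')(l) = Add(Mul(Add(l, Add(4, -3)), Pow(Add(l, Mul(Mul(2, -2), 1)), -1)), l) = Add(Mul(Add(l, 1), Pow(Add(l, Mul(-4, 1)), -1)), l) = Add(Mul(Add(1, l), Pow(Add(l, -4), -1)), l) = Add(Mul(Add(1, l), Pow(Add(-4, l), -1)), l) = Add(Mul(Pow(Add(-4, l), -1), Add(1, l)), l) = Add(l, Mul(Pow(Add(-4, l), -1), Add(1, l))))
Mul(Add(-55, Function('G')(8)), -247) = Mul(Add(-55, Mul(Pow(Add(-4, 8), -1), Add(1, Pow(8, 2), Mul(-3, 8)))), -247) = Mul(Add(-55, Mul(Pow(4, -1), Add(1, 64, -24))), -247) = Mul(Add(-55, Mul(Rational(1, 4), 41)), -247) = Mul(Add(-55, Rational(41, 4)), -247) = Mul(Rational(-179, 4), -247) = Rational(44213, 4)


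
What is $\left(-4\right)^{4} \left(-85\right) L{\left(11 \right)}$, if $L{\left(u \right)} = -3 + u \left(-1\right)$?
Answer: $304640$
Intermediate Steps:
$L{\left(u \right)} = -3 - u$
$\left(-4\right)^{4} \left(-85\right) L{\left(11 \right)} = \left(-4\right)^{4} \left(-85\right) \left(-3 - 11\right) = 256 \left(-85\right) \left(-3 - 11\right) = \left(-21760\right) \left(-14\right) = 304640$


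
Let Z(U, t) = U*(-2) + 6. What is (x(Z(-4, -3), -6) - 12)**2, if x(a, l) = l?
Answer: 324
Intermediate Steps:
Z(U, t) = 6 - 2*U (Z(U, t) = -2*U + 6 = 6 - 2*U)
(x(Z(-4, -3), -6) - 12)**2 = (-6 - 12)**2 = (-18)**2 = 324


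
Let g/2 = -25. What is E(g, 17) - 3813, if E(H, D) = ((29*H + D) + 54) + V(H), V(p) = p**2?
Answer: -2692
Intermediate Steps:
g = -50 (g = 2*(-25) = -50)
E(H, D) = 54 + D + H**2 + 29*H (E(H, D) = ((29*H + D) + 54) + H**2 = ((D + 29*H) + 54) + H**2 = (54 + D + 29*H) + H**2 = 54 + D + H**2 + 29*H)
E(g, 17) - 3813 = (54 + 17 + (-50)**2 + 29*(-50)) - 3813 = (54 + 17 + 2500 - 1450) - 3813 = 1121 - 3813 = -2692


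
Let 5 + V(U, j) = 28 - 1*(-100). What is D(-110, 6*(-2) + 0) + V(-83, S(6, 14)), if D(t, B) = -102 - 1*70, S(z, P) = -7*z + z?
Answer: -49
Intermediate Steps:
S(z, P) = -6*z
V(U, j) = 123 (V(U, j) = -5 + (28 - 1*(-100)) = -5 + (28 + 100) = -5 + 128 = 123)
D(t, B) = -172 (D(t, B) = -102 - 70 = -172)
D(-110, 6*(-2) + 0) + V(-83, S(6, 14)) = -172 + 123 = -49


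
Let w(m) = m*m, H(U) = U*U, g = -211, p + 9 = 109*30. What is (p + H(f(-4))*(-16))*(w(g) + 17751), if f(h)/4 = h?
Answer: -51997120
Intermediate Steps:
p = 3261 (p = -9 + 109*30 = -9 + 3270 = 3261)
f(h) = 4*h
H(U) = U²
w(m) = m²
(p + H(f(-4))*(-16))*(w(g) + 17751) = (3261 + (4*(-4))²*(-16))*((-211)² + 17751) = (3261 + (-16)²*(-16))*(44521 + 17751) = (3261 + 256*(-16))*62272 = (3261 - 4096)*62272 = -835*62272 = -51997120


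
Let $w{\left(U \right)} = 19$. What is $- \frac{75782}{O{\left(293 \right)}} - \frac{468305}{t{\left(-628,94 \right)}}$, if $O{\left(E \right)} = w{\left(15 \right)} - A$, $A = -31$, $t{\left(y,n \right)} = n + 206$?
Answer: $- \frac{922997}{300} \approx -3076.7$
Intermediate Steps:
$t{\left(y,n \right)} = 206 + n$
$O{\left(E \right)} = 50$ ($O{\left(E \right)} = 19 - -31 = 19 + 31 = 50$)
$- \frac{75782}{O{\left(293 \right)}} - \frac{468305}{t{\left(-628,94 \right)}} = - \frac{75782}{50} - \frac{468305}{206 + 94} = \left(-75782\right) \frac{1}{50} - \frac{468305}{300} = - \frac{37891}{25} - \frac{93661}{60} = - \frac{922997}{300}$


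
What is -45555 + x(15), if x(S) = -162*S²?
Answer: -82005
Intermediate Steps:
-45555 + x(15) = -45555 - 162*15² = -45555 - 162*225 = -45555 - 36450 = -82005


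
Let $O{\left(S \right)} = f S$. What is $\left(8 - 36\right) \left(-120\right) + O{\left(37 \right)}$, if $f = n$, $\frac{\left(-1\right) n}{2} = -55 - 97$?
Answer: $14608$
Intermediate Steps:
$n = 304$ ($n = - 2 \left(-55 - 97\right) = \left(-2\right) \left(-152\right) = 304$)
$f = 304$
$O{\left(S \right)} = 304 S$
$\left(8 - 36\right) \left(-120\right) + O{\left(37 \right)} = \left(8 - 36\right) \left(-120\right) + 304 \cdot 37 = \left(-28\right) \left(-120\right) + 11248 = 3360 + 11248 = 14608$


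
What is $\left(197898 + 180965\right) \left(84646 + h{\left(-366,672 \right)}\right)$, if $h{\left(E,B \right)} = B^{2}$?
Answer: $203157706490$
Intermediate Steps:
$\left(197898 + 180965\right) \left(84646 + h{\left(-366,672 \right)}\right) = \left(197898 + 180965\right) \left(84646 + 672^{2}\right) = 378863 \left(84646 + 451584\right) = 378863 \cdot 536230 = 203157706490$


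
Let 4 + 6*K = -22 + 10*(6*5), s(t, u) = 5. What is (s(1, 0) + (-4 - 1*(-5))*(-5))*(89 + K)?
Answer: 0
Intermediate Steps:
K = 137/3 (K = -⅔ + (-22 + 10*(6*5))/6 = -⅔ + (-22 + 10*30)/6 = -⅔ + (-22 + 300)/6 = -⅔ + (⅙)*278 = -⅔ + 139/3 = 137/3 ≈ 45.667)
(s(1, 0) + (-4 - 1*(-5))*(-5))*(89 + K) = (5 + (-4 - 1*(-5))*(-5))*(89 + 137/3) = (5 + (-4 + 5)*(-5))*(404/3) = (5 + 1*(-5))*(404/3) = (5 - 5)*(404/3) = 0*(404/3) = 0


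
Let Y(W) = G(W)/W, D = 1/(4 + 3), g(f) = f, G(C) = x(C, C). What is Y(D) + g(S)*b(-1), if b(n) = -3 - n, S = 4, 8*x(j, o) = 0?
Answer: -8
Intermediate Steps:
x(j, o) = 0 (x(j, o) = (⅛)*0 = 0)
G(C) = 0
D = ⅐ (D = 1/7 = ⅐ ≈ 0.14286)
Y(W) = 0 (Y(W) = 0/W = 0)
Y(D) + g(S)*b(-1) = 0 + 4*(-3 - 1*(-1)) = 0 + 4*(-3 + 1) = 0 + 4*(-2) = 0 - 8 = -8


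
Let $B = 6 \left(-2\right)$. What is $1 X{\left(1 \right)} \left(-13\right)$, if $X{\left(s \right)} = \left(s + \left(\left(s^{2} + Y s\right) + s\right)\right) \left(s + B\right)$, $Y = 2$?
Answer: $715$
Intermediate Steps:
$B = -12$
$X{\left(s \right)} = \left(-12 + s\right) \left(s^{2} + 4 s\right)$ ($X{\left(s \right)} = \left(s + \left(\left(s^{2} + 2 s\right) + s\right)\right) \left(s - 12\right) = \left(s + \left(s^{2} + 3 s\right)\right) \left(-12 + s\right) = \left(s^{2} + 4 s\right) \left(-12 + s\right) = \left(-12 + s\right) \left(s^{2} + 4 s\right)$)
$1 X{\left(1 \right)} \left(-13\right) = 1 \cdot 1 \left(-48 + 1^{2} - 8\right) \left(-13\right) = 1 \cdot 1 \left(-48 + 1 - 8\right) \left(-13\right) = 1 \cdot 1 \left(-55\right) \left(-13\right) = 1 \left(-55\right) \left(-13\right) = \left(-55\right) \left(-13\right) = 715$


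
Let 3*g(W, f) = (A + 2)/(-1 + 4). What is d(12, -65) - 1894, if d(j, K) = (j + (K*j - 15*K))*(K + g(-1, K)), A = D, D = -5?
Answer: -15418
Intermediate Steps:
A = -5
g(W, f) = -⅓ (g(W, f) = ((-5 + 2)/(-1 + 4))/3 = (-3/3)/3 = (-3*⅓)/3 = (⅓)*(-1) = -⅓)
d(j, K) = (-⅓ + K)*(j - 15*K + K*j) (d(j, K) = (j + (K*j - 15*K))*(K - ⅓) = (j + (-15*K + K*j))*(-⅓ + K) = (j - 15*K + K*j)*(-⅓ + K) = (-⅓ + K)*(j - 15*K + K*j))
d(12, -65) - 1894 = (-15*(-65)² + 5*(-65) - ⅓*12 + 12*(-65)² + (⅔)*(-65)*12) - 1894 = (-15*4225 - 325 - 4 + 12*4225 - 520) - 1894 = (-63375 - 325 - 4 + 50700 - 520) - 1894 = -13524 - 1894 = -15418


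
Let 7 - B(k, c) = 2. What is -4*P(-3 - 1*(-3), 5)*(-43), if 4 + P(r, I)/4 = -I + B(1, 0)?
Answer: -2752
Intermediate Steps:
B(k, c) = 5 (B(k, c) = 7 - 1*2 = 7 - 2 = 5)
P(r, I) = 4 - 4*I (P(r, I) = -16 + 4*(-I + 5) = -16 + 4*(5 - I) = -16 + (20 - 4*I) = 4 - 4*I)
-4*P(-3 - 1*(-3), 5)*(-43) = -4*(4 - 4*5)*(-43) = -4*(4 - 20)*(-43) = -4*(-16)*(-43) = 64*(-43) = -2752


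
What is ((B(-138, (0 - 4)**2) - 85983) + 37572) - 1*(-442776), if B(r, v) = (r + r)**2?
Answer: 470541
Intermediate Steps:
B(r, v) = 4*r**2 (B(r, v) = (2*r)**2 = 4*r**2)
((B(-138, (0 - 4)**2) - 85983) + 37572) - 1*(-442776) = ((4*(-138)**2 - 85983) + 37572) - 1*(-442776) = ((4*19044 - 85983) + 37572) + 442776 = ((76176 - 85983) + 37572) + 442776 = (-9807 + 37572) + 442776 = 27765 + 442776 = 470541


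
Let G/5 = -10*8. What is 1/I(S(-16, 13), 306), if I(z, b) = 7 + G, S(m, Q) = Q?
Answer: -1/393 ≈ -0.0025445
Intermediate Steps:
G = -400 (G = 5*(-10*8) = 5*(-80) = -400)
I(z, b) = -393 (I(z, b) = 7 - 400 = -393)
1/I(S(-16, 13), 306) = 1/(-393) = -1/393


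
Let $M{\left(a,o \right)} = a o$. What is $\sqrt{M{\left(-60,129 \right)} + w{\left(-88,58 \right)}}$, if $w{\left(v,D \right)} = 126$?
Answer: $9 i \sqrt{94} \approx 87.258 i$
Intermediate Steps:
$\sqrt{M{\left(-60,129 \right)} + w{\left(-88,58 \right)}} = \sqrt{\left(-60\right) 129 + 126} = \sqrt{-7740 + 126} = \sqrt{-7614} = 9 i \sqrt{94}$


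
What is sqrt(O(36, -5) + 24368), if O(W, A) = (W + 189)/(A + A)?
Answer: sqrt(97382)/2 ≈ 156.03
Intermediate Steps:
O(W, A) = (189 + W)/(2*A) (O(W, A) = (189 + W)/((2*A)) = (189 + W)*(1/(2*A)) = (189 + W)/(2*A))
sqrt(O(36, -5) + 24368) = sqrt((1/2)*(189 + 36)/(-5) + 24368) = sqrt((1/2)*(-1/5)*225 + 24368) = sqrt(-45/2 + 24368) = sqrt(48691/2) = sqrt(97382)/2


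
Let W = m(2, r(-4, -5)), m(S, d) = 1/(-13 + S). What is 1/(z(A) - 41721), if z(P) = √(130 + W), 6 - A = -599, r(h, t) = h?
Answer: -458931/19147058822 - √15719/19147058822 ≈ -2.3975e-5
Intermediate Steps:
A = 605 (A = 6 - 1*(-599) = 6 + 599 = 605)
W = -1/11 (W = 1/(-13 + 2) = 1/(-11) = -1/11 ≈ -0.090909)
z(P) = √15719/11 (z(P) = √(130 - 1/11) = √(1429/11) = √15719/11)
1/(z(A) - 41721) = 1/(√15719/11 - 41721) = 1/(-41721 + √15719/11)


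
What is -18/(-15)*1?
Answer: 6/5 ≈ 1.2000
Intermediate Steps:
-18/(-15)*1 = -18*(-1)/15*1 = -9*(-2/15)*1 = (6/5)*1 = 6/5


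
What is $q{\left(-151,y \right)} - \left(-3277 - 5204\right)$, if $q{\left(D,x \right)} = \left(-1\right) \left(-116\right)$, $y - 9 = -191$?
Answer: $8597$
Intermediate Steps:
$y = -182$ ($y = 9 - 191 = -182$)
$q{\left(D,x \right)} = 116$
$q{\left(-151,y \right)} - \left(-3277 - 5204\right) = 116 - \left(-3277 - 5204\right) = 116 - -8481 = 116 + 8481 = 8597$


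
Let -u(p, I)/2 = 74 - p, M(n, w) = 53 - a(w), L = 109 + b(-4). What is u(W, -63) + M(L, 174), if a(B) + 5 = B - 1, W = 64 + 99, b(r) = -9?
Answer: 63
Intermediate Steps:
L = 100 (L = 109 - 9 = 100)
W = 163
a(B) = -6 + B (a(B) = -5 + (B - 1) = -5 + (-1 + B) = -6 + B)
M(n, w) = 59 - w (M(n, w) = 53 - (-6 + w) = 53 + (6 - w) = 59 - w)
u(p, I) = -148 + 2*p (u(p, I) = -2*(74 - p) = -148 + 2*p)
u(W, -63) + M(L, 174) = (-148 + 2*163) + (59 - 1*174) = (-148 + 326) + (59 - 174) = 178 - 115 = 63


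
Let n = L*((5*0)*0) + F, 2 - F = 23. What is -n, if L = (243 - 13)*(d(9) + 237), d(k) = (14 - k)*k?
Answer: 21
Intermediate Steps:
F = -21 (F = 2 - 1*23 = 2 - 23 = -21)
d(k) = k*(14 - k)
L = 64860 (L = (243 - 13)*(9*(14 - 1*9) + 237) = 230*(9*(14 - 9) + 237) = 230*(9*5 + 237) = 230*(45 + 237) = 230*282 = 64860)
n = -21 (n = 64860*((5*0)*0) - 21 = 64860*(0*0) - 21 = 64860*0 - 21 = 0 - 21 = -21)
-n = -1*(-21) = 21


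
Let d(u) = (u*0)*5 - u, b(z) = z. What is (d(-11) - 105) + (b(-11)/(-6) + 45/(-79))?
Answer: -43957/474 ≈ -92.736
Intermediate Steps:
d(u) = -u (d(u) = 0*5 - u = 0 - u = -u)
(d(-11) - 105) + (b(-11)/(-6) + 45/(-79)) = (-1*(-11) - 105) + (-11/(-6) + 45/(-79)) = (11 - 105) + (-11*(-⅙) + 45*(-1/79)) = -94 + (11/6 - 45/79) = -94 + 599/474 = -43957/474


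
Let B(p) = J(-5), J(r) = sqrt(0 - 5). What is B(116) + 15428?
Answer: 15428 + I*sqrt(5) ≈ 15428.0 + 2.2361*I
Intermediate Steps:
J(r) = I*sqrt(5) (J(r) = sqrt(-5) = I*sqrt(5))
B(p) = I*sqrt(5)
B(116) + 15428 = I*sqrt(5) + 15428 = 15428 + I*sqrt(5)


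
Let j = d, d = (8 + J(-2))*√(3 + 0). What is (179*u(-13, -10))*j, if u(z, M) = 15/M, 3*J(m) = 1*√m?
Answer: 179*√3*(-24 - I*√2)/2 ≈ -3720.4 - 219.23*I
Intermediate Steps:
J(m) = √m/3 (J(m) = (1*√m)/3 = √m/3)
d = √3*(8 + I*√2/3) (d = (8 + √(-2)/3)*√(3 + 0) = (8 + (I*√2)/3)*√3 = (8 + I*√2/3)*√3 = √3*(8 + I*√2/3) ≈ 13.856 + 0.8165*I)
j = √3*(24 + I*√2)/3 ≈ 13.856 + 0.8165*I
(179*u(-13, -10))*j = (179*(15/(-10)))*(√3*(24 + I*√2)/3) = (179*(15*(-⅒)))*(√3*(24 + I*√2)/3) = (179*(-3/2))*(√3*(24 + I*√2)/3) = -179*√3*(24 + I*√2)/2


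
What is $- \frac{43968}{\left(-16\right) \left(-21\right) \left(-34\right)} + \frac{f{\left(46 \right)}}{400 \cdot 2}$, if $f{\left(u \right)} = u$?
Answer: $\frac{185937}{47600} \approx 3.9062$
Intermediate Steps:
$- \frac{43968}{\left(-16\right) \left(-21\right) \left(-34\right)} + \frac{f{\left(46 \right)}}{400 \cdot 2} = - \frac{43968}{\left(-16\right) \left(-21\right) \left(-34\right)} + \frac{46}{400 \cdot 2} = - \frac{43968}{336 \left(-34\right)} + \frac{46}{800} = - \frac{43968}{-11424} + 46 \cdot \frac{1}{800} = \left(-43968\right) \left(- \frac{1}{11424}\right) + \frac{23}{400} = \frac{458}{119} + \frac{23}{400} = \frac{185937}{47600}$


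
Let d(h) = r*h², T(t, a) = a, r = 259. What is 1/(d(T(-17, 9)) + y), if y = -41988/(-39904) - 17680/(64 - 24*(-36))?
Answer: 9976/209106941 ≈ 4.7708e-5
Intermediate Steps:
y = -179563/9976 (y = -41988*(-1/39904) - 17680/(64 + 864) = 10497/9976 - 17680/928 = 10497/9976 - 17680*1/928 = 10497/9976 - 1105/58 = -179563/9976 ≈ -18.000)
d(h) = 259*h²
1/(d(T(-17, 9)) + y) = 1/(259*9² - 179563/9976) = 1/(259*81 - 179563/9976) = 1/(20979 - 179563/9976) = 1/(209106941/9976) = 9976/209106941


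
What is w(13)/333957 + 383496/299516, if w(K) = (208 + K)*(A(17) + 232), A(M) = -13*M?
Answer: 130363661/101240349 ≈ 1.2877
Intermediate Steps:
w(K) = 2288 + 11*K (w(K) = (208 + K)*(-13*17 + 232) = (208 + K)*(-221 + 232) = (208 + K)*11 = 2288 + 11*K)
w(13)/333957 + 383496/299516 = (2288 + 11*13)/333957 + 383496/299516 = (2288 + 143)*(1/333957) + 383496*(1/299516) = 2431*(1/333957) + 5046/3941 = 187/25689 + 5046/3941 = 130363661/101240349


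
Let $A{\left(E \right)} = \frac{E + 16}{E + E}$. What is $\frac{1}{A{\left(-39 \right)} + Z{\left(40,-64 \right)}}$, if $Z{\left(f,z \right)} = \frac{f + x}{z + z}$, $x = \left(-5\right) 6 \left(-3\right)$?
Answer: $- \frac{2496}{1799} \approx -1.3874$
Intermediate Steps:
$x = 90$ ($x = \left(-30\right) \left(-3\right) = 90$)
$A{\left(E \right)} = \frac{16 + E}{2 E}$
$Z{\left(f,z \right)} = \frac{90 + f}{2 z}$ ($Z{\left(f,z \right)} = \frac{f + 90}{z + z} = \frac{90 + f}{2 z}$)
$\frac{1}{A{\left(-39 \right)} + Z{\left(40,-64 \right)}} = \frac{1}{\frac{16 - 39}{2 \left(-39\right)} + \frac{90 + 40}{2 \left(-64\right)}} = \frac{1}{\frac{1}{2} \left(- \frac{1}{39}\right) \left(-23\right) + \frac{1}{2} \left(- \frac{1}{64}\right) 130} = \frac{1}{\frac{23}{78} - \frac{65}{64}} = \frac{1}{- \frac{1799}{2496}} = - \frac{2496}{1799}$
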